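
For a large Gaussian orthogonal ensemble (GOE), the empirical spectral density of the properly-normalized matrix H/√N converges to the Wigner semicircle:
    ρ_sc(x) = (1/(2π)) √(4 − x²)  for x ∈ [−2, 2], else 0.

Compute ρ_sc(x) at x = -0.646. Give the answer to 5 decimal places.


ρ_sc(x) = (1/(2π)) √(4 − x²). With x = -0.646:
  4 − x² = 4 − (-0.646)² = 4 − 0.417316 = 3.582684.
  √(4 − x²) = 1.892798.
  1/(2π) = 0.159155.
  ρ_sc(-0.646) = 0.159155 · 1.892798 = 0.301248.

Rounded to 5 decimal places: ρ_sc(-0.646) ≈ 0.30125.


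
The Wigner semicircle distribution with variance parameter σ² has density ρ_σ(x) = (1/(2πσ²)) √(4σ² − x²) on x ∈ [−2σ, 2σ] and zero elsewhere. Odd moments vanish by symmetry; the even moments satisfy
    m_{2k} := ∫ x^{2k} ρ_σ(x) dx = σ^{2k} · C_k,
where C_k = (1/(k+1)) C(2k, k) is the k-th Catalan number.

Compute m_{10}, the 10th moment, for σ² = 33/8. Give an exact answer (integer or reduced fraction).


By the scaled semicircle moment identity, m_{2k} = σ^{2k} · C_k with k = 5.
C_5 = (1/(k+1)) · C(2k, k) = (1/6) · C(10, 5) = (1/6) · 252 = 42.
σ^{2k} = (σ²)^k = (33/8)^5 = 39135393/32768.

Therefore m_{10} = σ^{10} · C_5 = (39135393/32768) · 42 = 821843253/16384.


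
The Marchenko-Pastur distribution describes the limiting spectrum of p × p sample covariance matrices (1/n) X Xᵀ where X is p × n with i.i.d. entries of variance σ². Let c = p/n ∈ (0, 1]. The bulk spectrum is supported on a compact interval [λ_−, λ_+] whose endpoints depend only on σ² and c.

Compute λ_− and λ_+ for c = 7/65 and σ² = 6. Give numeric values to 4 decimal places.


c = 7/65 = 0.107692; √c = 0.328165.
λ_− = σ² (1 − √c)² = 6 · (1 − 0.328165)² = 6 · (0.671835)² = 2.708173.
λ_+ = σ² (1 + √c)² = 6 · (1 + 0.328165)² = 6 · (1.328165)² = 10.584135.

Rounded to 4 decimal places: λ_− ≈ 2.7082, λ_+ ≈ 10.5841.


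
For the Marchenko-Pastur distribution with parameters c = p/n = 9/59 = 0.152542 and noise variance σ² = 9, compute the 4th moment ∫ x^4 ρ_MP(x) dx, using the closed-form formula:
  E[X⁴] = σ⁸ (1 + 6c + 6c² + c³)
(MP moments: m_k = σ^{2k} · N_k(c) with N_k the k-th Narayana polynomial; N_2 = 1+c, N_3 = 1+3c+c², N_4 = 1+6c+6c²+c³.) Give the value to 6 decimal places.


E[X⁴] = σ⁸ (1 + 6c + 6c² + c³) (fourth MP moment). With σ² = 9 (so σ⁸ = 6561) and c = 9/59 = 0.152542: E[X⁴] = 6561 · (1 + 6·0.152542 + 6·(0.152542)² + (0.152542)³) = 6561 · 2.058419.

So E[X^4] = 13505.285915.


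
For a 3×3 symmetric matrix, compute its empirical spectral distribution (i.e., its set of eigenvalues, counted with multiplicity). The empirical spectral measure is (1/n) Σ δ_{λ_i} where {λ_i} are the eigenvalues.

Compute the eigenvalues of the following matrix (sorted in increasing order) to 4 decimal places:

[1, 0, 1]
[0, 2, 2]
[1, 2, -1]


Since M is real symmetric, all three eigenvalues are real; they are the roots of det(λI − M) = λ³ − (tr M) λ² + s λ − det M, where s is the sum of the principal 2×2 minors.
tr M = 1 + 2 + (-1) = 2.
s = (1·2 − 0²) + (1·(-1) − 1²) + (2·(-1) − 2²) = 2 + (-2) + (-6) = -6.
det M (expand along row 1) = 1·(-6) − 0·(-2) + 1·(-2) = -8.
Characteristic polynomial: λ³ − 2λ² − 6λ + 8 = 0.
Substitute λ = y + (tr M)/3 = y + 0.666667 to remove the quadratic term: y³ + p·y + q = 0 with p = s − (tr M)²/3 = -7.333333 and q = −2(tr M)³/27 + (tr M)·s/3 − det M = 3.407407.
Three real roots ⇒ use the trigonometric (Viète) form: r = 2√(−p/3) = 3.126944, φ = arccos(3q/(p·r)) = arccos(-0.445783) = 2.032845 rad.
y_k = r·cos(φ/3 − 2πk/3) for k = 0, 1, 2 gives y = 2.436108, 0.479699, -2.915807.
λ_k = y_k + 0.666667 gives λ = 3.1028, 1.1464, -2.2491 (check: the sum is 2.0000 = tr M).

Eigenvalues sorted in increasing order: [-2.2491, 1.1464, 3.1028].


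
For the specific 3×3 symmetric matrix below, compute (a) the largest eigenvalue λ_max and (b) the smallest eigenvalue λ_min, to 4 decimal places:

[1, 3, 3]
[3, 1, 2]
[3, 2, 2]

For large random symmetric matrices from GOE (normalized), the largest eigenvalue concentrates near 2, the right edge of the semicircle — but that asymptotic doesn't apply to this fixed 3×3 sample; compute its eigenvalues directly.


Since M is real symmetric, all three eigenvalues are real; they are the roots of det(λI − M) = λ³ − (tr M) λ² + s λ − det M, where s is the sum of the principal 2×2 minors.
tr M = 1 + 1 + 2 = 4.
s = (1·1 − 3²) + (1·2 − 3²) + (1·2 − 2²) = -8 + (-7) + (-2) = -17.
det M (expand along row 1) = 1·(-2) − 3·0 + 3·3 = 7.
Characteristic polynomial: λ³ − 4λ² − 17λ − 7 = 0.
Substitute λ = y + (tr M)/3 = y + 1.333333 to remove the quadratic term: y³ + p·y + q = 0 with p = s − (tr M)²/3 = -22.333333 and q = −2(tr M)³/27 + (tr M)·s/3 − det M = -34.407407.
Three real roots ⇒ use the trigonometric (Viète) form: r = 2√(−p/3) = 5.456902, φ = arccos(3q/(p·r)) = arccos(0.846981) = 0.560516 rad.
y_k = r·cos(φ/3 − 2πk/3) for k = 0, 1, 2 gives y = 5.361932, -1.803128, -3.558803.
λ_k = y_k + 1.333333 gives λ = 6.6953, -0.4698, -2.2255 (check: the sum is 4.0000 = tr M).

Hence λ_max = 6.6953 and λ_min = -2.2255.


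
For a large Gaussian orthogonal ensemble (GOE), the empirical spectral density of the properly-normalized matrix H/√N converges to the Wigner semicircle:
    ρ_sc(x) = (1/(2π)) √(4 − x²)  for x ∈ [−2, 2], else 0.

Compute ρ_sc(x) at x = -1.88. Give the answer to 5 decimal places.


ρ_sc(x) = (1/(2π)) √(4 − x²). With x = -1.88:
  4 − x² = 4 − (-1.88)² = 4 − 3.534400 = 0.465600.
  √(4 − x²) = 0.682349.
  1/(2π) = 0.159155.
  ρ_sc(-1.88) = 0.159155 · 0.682349 = 0.108599.

Rounded to 5 decimal places: ρ_sc(-1.88) ≈ 0.10860.


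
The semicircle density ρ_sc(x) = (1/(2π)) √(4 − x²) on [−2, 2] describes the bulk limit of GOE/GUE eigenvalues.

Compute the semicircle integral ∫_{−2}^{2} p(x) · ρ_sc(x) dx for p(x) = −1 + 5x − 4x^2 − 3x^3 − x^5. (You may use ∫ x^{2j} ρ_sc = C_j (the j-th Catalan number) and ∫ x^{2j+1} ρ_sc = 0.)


Write p(x) = Σ a_i x^i, split into monomials and integrate each against ρ_sc separately.
Using ∫ x^{2j} ρ_sc = C_j = (1/(j+1)) C(2j, j) (Catalan numbers) and ∫ x^{2j+1} ρ_sc = 0 (odd monomials vanish by symmetry):
  i = 0 (even): a_0 · C_{0} = -1 · 1 = -1
  i = 1 (odd): ∫ x^1 ρ_sc = 0 (vanishes)
  i = 2 (even): a_2 · C_{1} = -4 · 1 = -4
  i = 3 (odd): ∫ x^3 ρ_sc = 0 (vanishes)
  i = 5 (odd): ∫ x^5 ρ_sc = 0 (vanishes)

Summing the contributions: ∫_{−2}^{2} p(x) ρ_sc(x) dx = (-1) + (-4) = -5.


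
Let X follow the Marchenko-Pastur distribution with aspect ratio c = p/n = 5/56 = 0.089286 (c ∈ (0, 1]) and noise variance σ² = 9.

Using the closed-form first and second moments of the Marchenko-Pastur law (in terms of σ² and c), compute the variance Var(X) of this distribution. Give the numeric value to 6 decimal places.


Recall the MP moments m_1 = E[X] = σ² and m_2 = E[X²] = σ⁴ (1 + c).
m_1 = E[X] = σ² = 9, so m_1² = 81.
m_2 = E[X²] = σ⁴ (1 + c) = 81 · (1 + 0.089286) = 81 · 1.089286 = 88.232143.
(Note m_2 − m_1² simplifies to c · σ⁴ = 0.089286 · 81.)

Var(X) = m_2 − m_1² = 88.232143 − 81 = 7.232143.


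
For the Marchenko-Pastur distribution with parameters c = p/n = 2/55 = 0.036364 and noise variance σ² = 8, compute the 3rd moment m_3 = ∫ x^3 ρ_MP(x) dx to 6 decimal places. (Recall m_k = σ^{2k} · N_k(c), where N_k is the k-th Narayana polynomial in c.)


E[X³] = σ⁶ (1 + 3c + c²) (third MP moment). With σ² = 8 (so σ⁶ = 512) and c = 2/55 = 0.036364: E[X³] = 512 · (1 + 3·0.036364 + (0.036364)²) = 512 · 1.110413.

So E[X^3] = 568.531570.


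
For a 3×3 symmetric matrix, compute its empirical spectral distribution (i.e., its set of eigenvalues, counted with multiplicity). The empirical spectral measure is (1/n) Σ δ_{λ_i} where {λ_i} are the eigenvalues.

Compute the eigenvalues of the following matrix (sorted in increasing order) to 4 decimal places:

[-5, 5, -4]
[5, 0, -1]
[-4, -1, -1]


Since M is real symmetric, all three eigenvalues are real; they are the roots of det(λI − M) = λ³ − (tr M) λ² + s λ − det M, where s is the sum of the principal 2×2 minors.
tr M = -5 + 0 + (-1) = -6.
s = ((-5)·0 − 5²) + ((-5)·(-1) − (-4)²) + (0·(-1) − (-1)²) = -25 + (-11) + (-1) = -37.
det M (expand along row 1) = (-5)·(-1) − 5·(-9) + (-4)·(-5) = 70.
Characteristic polynomial: λ³ + 6λ² − 37λ − 70 = 0.
Substitute λ = y + (tr M)/3 = y − 2.000000 to remove the quadratic term: y³ + p·y + q = 0 with p = s − (tr M)²/3 = -49.000000 and q = −2(tr M)³/27 + (tr M)·s/3 − det M = 20.000000.
Three real roots ⇒ use the trigonometric (Viète) form: r = 2√(−p/3) = 8.082904, φ = arccos(3q/(p·r)) = arccos(-0.151491) = 1.722873 rad.
y_k = r·cos(φ/3 − 2πk/3) for k = 0, 1, 2 gives y = 6.786225, 0.409565, -7.195791.
λ_k = y_k − 2.000000 gives λ = 4.7862, -1.5904, -9.1958 (check: the sum is -6.0000 = tr M).

Eigenvalues sorted in increasing order: [-9.1958, -1.5904, 4.7862].


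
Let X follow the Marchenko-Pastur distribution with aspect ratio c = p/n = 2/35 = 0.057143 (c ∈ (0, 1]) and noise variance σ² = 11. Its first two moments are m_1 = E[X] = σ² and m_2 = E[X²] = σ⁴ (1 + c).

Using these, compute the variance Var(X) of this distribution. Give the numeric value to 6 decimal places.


m_1 = E[X] = σ² = 11, so m_1² = 121.
m_2 = E[X²] = σ⁴ (1 + c) = 121 · (1 + 0.057143) = 121 · 1.057143 = 127.914286.
(Note m_2 − m_1² simplifies to c · σ⁴ = 0.057143 · 121.)

Var(X) = m_2 − m_1² = 127.914286 − 121 = 6.914286.


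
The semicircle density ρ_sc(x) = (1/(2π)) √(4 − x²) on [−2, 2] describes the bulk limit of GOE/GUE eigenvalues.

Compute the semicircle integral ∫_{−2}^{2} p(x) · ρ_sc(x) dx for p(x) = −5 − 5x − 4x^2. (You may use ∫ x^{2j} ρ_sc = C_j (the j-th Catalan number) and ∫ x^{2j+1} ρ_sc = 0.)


Write p(x) = Σ a_i x^i, split into monomials and integrate each against ρ_sc separately.
Using ∫ x^{2j} ρ_sc = C_j = (1/(j+1)) C(2j, j) (Catalan numbers) and ∫ x^{2j+1} ρ_sc = 0 (odd monomials vanish by symmetry):
  i = 0 (even): a_0 · C_{0} = -5 · 1 = -5
  i = 1 (odd): ∫ x^1 ρ_sc = 0 (vanishes)
  i = 2 (even): a_2 · C_{1} = -4 · 1 = -4

Summing the contributions: ∫_{−2}^{2} p(x) ρ_sc(x) dx = (-5) + (-4) = -9.


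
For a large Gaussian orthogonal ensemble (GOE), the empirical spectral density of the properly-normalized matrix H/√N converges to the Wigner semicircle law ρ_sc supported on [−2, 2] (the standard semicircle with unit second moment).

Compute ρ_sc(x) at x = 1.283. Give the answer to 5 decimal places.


ρ_sc(x) = (1/(2π)) √(4 − x²). With x = 1.283:
  4 − x² = 4 − (1.283)² = 4 − 1.646089 = 2.353911.
  √(4 − x²) = 1.534246.
  1/(2π) = 0.159155.
  ρ_sc(1.283) = 0.159155 · 1.534246 = 0.244183.

Rounded to 5 decimal places: ρ_sc(1.283) ≈ 0.24418.


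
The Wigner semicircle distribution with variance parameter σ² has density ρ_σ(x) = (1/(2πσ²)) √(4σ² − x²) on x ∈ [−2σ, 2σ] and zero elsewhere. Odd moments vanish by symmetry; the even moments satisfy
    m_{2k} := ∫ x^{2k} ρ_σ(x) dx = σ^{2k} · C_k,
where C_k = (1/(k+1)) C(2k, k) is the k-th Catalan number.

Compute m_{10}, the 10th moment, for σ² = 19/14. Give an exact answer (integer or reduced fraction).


By the scaled semicircle moment identity, m_{2k} = σ^{2k} · C_k with k = 5.
C_5 = (1/(k+1)) · C(2k, k) = (1/6) · C(10, 5) = (1/6) · 252 = 42.
σ^{2k} = (σ²)^k = (19/14)^5 = 2476099/537824.

Therefore m_{10} = σ^{10} · C_5 = (2476099/537824) · 42 = 7428297/38416.


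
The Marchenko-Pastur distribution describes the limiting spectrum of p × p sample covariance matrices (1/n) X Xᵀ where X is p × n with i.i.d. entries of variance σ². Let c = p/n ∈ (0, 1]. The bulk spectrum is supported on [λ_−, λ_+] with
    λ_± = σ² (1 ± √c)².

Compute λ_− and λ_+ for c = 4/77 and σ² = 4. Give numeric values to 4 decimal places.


c = 4/77 = 0.051948; √c = 0.227921.
λ_− = σ² (1 − √c)² = 4 · (1 − 0.227921)² = 4 · (0.772079)² = 2.384423.
λ_+ = σ² (1 + √c)² = 4 · (1 + 0.227921)² = 4 · (1.227921)² = 6.031161.

Rounded to 4 decimal places: λ_− ≈ 2.3844, λ_+ ≈ 6.0312.


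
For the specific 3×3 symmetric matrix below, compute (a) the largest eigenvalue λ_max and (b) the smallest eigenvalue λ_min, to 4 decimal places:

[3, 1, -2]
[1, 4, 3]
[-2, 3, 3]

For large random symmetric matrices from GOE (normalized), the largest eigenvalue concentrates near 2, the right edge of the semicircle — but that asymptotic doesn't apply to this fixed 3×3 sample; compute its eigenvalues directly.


Since M is real symmetric, all three eigenvalues are real; they are the roots of det(λI − M) = λ³ − (tr M) λ² + s λ − det M, where s is the sum of the principal 2×2 minors.
tr M = 3 + 4 + 3 = 10.
s = (3·4 − 1²) + (3·3 − (-2)²) + (4·3 − 3²) = 11 + 5 + 3 = 19.
det M (expand along row 1) = 3·3 − 1·9 + (-2)·11 = -22.
Characteristic polynomial: λ³ − 10λ² + 19λ + 22 = 0.
Substitute λ = y + (tr M)/3 = y + 3.333333 to remove the quadratic term: y³ + p·y + q = 0 with p = s − (tr M)²/3 = -14.333333 and q = −2(tr M)³/27 + (tr M)·s/3 − det M = 11.259259.
Three real roots ⇒ use the trigonometric (Viète) form: r = 2√(−p/3) = 4.371626, φ = arccos(3q/(p·r)) = arccos(-0.539065) = 2.140123 rad.
y_k = r·cos(φ/3 − 2πk/3) for k = 0, 1, 2 gives y = 3.305640, 0.824656, -4.130297.
λ_k = y_k + 3.333333 gives λ = 6.6390, 4.1580, -0.7970 (check: the sum is 10.0000 = tr M).

Hence λ_max = 6.6390 and λ_min = -0.7970.


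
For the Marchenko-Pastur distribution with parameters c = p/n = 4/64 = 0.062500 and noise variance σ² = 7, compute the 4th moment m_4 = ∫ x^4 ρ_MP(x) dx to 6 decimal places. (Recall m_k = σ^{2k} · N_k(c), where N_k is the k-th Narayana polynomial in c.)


E[X⁴] = σ⁸ (1 + 6c + 6c² + c³) (fourth MP moment). With σ² = 7 (so σ⁸ = 2401) and c = 4/64 = 0.062500: E[X⁴] = 2401 · (1 + 6·0.062500 + 6·(0.062500)² + (0.062500)³) = 2401 · 1.398682.

So E[X^4] = 3358.234619.


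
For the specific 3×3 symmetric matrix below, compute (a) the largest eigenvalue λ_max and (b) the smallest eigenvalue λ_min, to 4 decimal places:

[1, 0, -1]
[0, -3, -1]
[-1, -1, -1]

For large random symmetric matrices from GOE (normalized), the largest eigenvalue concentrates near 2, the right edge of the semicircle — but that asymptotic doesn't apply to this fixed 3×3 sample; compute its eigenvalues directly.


Since M is real symmetric, all three eigenvalues are real; they are the roots of det(λI − M) = λ³ − (tr M) λ² + s λ − det M, where s is the sum of the principal 2×2 minors.
tr M = 1 + (-3) + (-1) = -3.
s = (1·(-3) − 0²) + (1·(-1) − (-1)²) + ((-3)·(-1) − (-1)²) = -3 + (-2) + 2 = -3.
det M (expand along row 1) = 1·2 − 0·(-1) + (-1)·(-3) = 5.
Characteristic polynomial: λ³ + 3λ² − 3λ − 5 = 0.
Substitute λ = y + (tr M)/3 = y − 1.000000 to remove the quadratic term: y³ + p·y + q = 0 with p = s − (tr M)²/3 = -6.000000 and q = −2(tr M)³/27 + (tr M)·s/3 − det M = 0.000000.
Three real roots ⇒ use the trigonometric (Viète) form: r = 2√(−p/3) = 2.828427, φ = arccos(3q/(p·r)) = arccos(0.000000) = 1.570796 rad.
y_k = r·cos(φ/3 − 2πk/3) for k = 0, 1, 2 gives y = 2.449490, 0.000000, -2.449490.
λ_k = y_k − 1.000000 gives λ = 1.4495, -1.0000, -3.4495 (check: the sum is -3.0000 = tr M).

Hence λ_max = 1.4495 and λ_min = -3.4495.


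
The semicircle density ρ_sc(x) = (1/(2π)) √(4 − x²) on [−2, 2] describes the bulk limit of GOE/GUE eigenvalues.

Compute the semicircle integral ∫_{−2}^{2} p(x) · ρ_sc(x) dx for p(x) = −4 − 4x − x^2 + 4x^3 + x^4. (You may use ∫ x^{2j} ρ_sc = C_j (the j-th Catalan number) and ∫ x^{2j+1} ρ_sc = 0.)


Write p(x) = Σ a_i x^i, split into monomials and integrate each against ρ_sc separately.
Using ∫ x^{2j} ρ_sc = C_j = (1/(j+1)) C(2j, j) (Catalan numbers) and ∫ x^{2j+1} ρ_sc = 0 (odd monomials vanish by symmetry):
  i = 0 (even): a_0 · C_{0} = -4 · 1 = -4
  i = 1 (odd): ∫ x^1 ρ_sc = 0 (vanishes)
  i = 2 (even): a_2 · C_{1} = -1 · 1 = -1
  i = 3 (odd): ∫ x^3 ρ_sc = 0 (vanishes)
  i = 4 (even): a_4 · C_{2} = 1 · 2 = 2

Summing the contributions: ∫_{−2}^{2} p(x) ρ_sc(x) dx = (-4) + (-1) + 2 = -3.


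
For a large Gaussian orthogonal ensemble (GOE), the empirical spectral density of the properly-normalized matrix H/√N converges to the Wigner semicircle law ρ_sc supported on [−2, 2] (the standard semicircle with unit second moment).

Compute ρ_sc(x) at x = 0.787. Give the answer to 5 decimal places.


ρ_sc(x) = (1/(2π)) √(4 − x²). With x = 0.787:
  4 − x² = 4 − (0.787)² = 4 − 0.619369 = 3.380631.
  √(4 − x²) = 1.838649.
  1/(2π) = 0.159155.
  ρ_sc(0.787) = 0.159155 · 1.838649 = 0.292630.

Rounded to 5 decimal places: ρ_sc(0.787) ≈ 0.29263.


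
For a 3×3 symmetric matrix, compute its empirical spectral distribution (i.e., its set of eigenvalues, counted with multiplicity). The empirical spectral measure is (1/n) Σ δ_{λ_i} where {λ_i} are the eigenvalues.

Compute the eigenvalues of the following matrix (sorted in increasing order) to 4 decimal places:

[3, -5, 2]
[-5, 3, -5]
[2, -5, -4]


Since M is real symmetric, all three eigenvalues are real; they are the roots of det(λI − M) = λ³ − (tr M) λ² + s λ − det M, where s is the sum of the principal 2×2 minors.
tr M = 3 + 3 + (-4) = 2.
s = (3·3 − (-5)²) + (3·(-4) − 2²) + (3·(-4) − (-5)²) = -16 + (-16) + (-37) = -69.
det M (expand along row 1) = 3·(-37) − (-5)·30 + 2·19 = 77.
Characteristic polynomial: λ³ − 2λ² − 69λ − 77 = 0.
Substitute λ = y + (tr M)/3 = y + 0.666667 to remove the quadratic term: y³ + p·y + q = 0 with p = s − (tr M)²/3 = -70.333333 and q = −2(tr M)³/27 + (tr M)·s/3 − det M = -123.592593.
Three real roots ⇒ use the trigonometric (Viète) form: r = 2√(−p/3) = 9.683893, φ = arccos(3q/(p·r)) = arccos(0.544380) = 0.995146 rad.
y_k = r·cos(φ/3 − 2πk/3) for k = 0, 1, 2 gives y = 9.155976, -1.846797, -7.309179.
λ_k = y_k + 0.666667 gives λ = 9.8226, -1.1801, -6.6425 (check: the sum is 2.0000 = tr M).

Eigenvalues sorted in increasing order: [-6.6425, -1.1801, 9.8226].


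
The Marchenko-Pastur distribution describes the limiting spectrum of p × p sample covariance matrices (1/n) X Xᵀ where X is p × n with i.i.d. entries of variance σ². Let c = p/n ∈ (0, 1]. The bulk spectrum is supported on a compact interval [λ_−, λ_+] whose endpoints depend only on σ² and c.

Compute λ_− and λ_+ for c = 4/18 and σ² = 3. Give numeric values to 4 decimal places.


c = 4/18 = 0.222222; √c = 0.471405.
λ_− = σ² (1 − √c)² = 3 · (1 − 0.471405)² = 3 · (0.528595)² = 0.838240.
λ_+ = σ² (1 + √c)² = 3 · (1 + 0.471405)² = 3 · (1.471405)² = 6.495094.

Rounded to 4 decimal places: λ_− ≈ 0.8382, λ_+ ≈ 6.4951.


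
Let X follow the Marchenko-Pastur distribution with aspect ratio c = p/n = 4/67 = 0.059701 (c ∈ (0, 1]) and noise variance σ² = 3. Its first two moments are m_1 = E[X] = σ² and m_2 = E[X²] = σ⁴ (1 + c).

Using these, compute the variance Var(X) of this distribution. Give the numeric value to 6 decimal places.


m_1 = E[X] = σ² = 3, so m_1² = 9.
m_2 = E[X²] = σ⁴ (1 + c) = 9 · (1 + 0.059701) = 9 · 1.059701 = 9.537313.
(Note m_2 − m_1² simplifies to c · σ⁴ = 0.059701 · 9.)

Var(X) = m_2 − m_1² = 9.537313 − 9 = 0.537313.


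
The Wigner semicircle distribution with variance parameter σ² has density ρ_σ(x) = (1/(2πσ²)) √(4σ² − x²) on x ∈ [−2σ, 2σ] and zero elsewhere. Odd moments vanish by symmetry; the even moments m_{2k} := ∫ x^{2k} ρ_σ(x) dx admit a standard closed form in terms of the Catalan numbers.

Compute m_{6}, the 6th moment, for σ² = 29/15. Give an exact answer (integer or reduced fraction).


By the scaled semicircle moment identity, m_{2k} = σ^{2k} · C_k with k = 3.
C_3 = (1/(k+1)) · C(2k, k) = (1/4) · C(6, 3) = (1/4) · 20 = 5.
σ^{2k} = (σ²)^k = (29/15)^3 = 24389/3375.

Therefore m_{6} = σ^{6} · C_3 = (24389/3375) · 5 = 24389/675.


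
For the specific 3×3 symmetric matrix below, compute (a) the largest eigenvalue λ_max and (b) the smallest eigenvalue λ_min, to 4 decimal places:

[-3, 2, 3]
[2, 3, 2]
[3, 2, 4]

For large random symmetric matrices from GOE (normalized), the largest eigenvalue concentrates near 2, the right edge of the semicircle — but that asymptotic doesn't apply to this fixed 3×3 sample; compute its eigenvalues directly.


Since M is real symmetric, all three eigenvalues are real; they are the roots of det(λI − M) = λ³ − (tr M) λ² + s λ − det M, where s is the sum of the principal 2×2 minors.
tr M = -3 + 3 + 4 = 4.
s = ((-3)·3 − 2²) + ((-3)·4 − 3²) + (3·4 − 2²) = -13 + (-21) + 8 = -26.
det M (expand along row 1) = (-3)·8 − 2·2 + 3·(-5) = -43.
Characteristic polynomial: λ³ − 4λ² − 26λ + 43 = 0.
Substitute λ = y + (tr M)/3 = y + 1.333333 to remove the quadratic term: y³ + p·y + q = 0 with p = s − (tr M)²/3 = -31.333333 and q = −2(tr M)³/27 + (tr M)·s/3 − det M = 3.592593.
Three real roots ⇒ use the trigonometric (Viète) form: r = 2√(−p/3) = 6.463573, φ = arccos(3q/(p·r)) = arccos(-0.053217) = 1.624038 rad.
y_k = r·cos(φ/3 − 2πk/3) for k = 0, 1, 2 gives y = 5.539384, 0.114705, -5.654090.
λ_k = y_k + 1.333333 gives λ = 6.8727, 1.4480, -4.3208 (check: the sum is 4.0000 = tr M).

Hence λ_max = 6.8727 and λ_min = -4.3208.


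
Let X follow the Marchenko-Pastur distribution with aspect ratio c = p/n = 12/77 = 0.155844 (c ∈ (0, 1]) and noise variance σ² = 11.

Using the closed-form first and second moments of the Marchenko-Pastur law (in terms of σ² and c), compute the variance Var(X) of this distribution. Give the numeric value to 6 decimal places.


Recall the MP moments m_1 = E[X] = σ² and m_2 = E[X²] = σ⁴ (1 + c).
m_1 = E[X] = σ² = 11, so m_1² = 121.
m_2 = E[X²] = σ⁴ (1 + c) = 121 · (1 + 0.155844) = 121 · 1.155844 = 139.857143.
(Note m_2 − m_1² simplifies to c · σ⁴ = 0.155844 · 121.)

Var(X) = m_2 − m_1² = 139.857143 − 121 = 18.857143.


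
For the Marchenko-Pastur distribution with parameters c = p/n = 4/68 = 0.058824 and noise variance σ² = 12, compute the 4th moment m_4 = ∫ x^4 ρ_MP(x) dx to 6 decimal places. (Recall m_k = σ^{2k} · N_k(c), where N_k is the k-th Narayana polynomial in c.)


E[X⁴] = σ⁸ (1 + 6c + 6c² + c³) (fourth MP moment). With σ² = 12 (so σ⁸ = 20736) and c = 4/68 = 0.058824: E[X⁴] = 20736 · (1 + 6·0.058824 + 6·(0.058824)² + (0.058824)³) = 20736 · 1.373906.

So E[X^4] = 28489.314065.


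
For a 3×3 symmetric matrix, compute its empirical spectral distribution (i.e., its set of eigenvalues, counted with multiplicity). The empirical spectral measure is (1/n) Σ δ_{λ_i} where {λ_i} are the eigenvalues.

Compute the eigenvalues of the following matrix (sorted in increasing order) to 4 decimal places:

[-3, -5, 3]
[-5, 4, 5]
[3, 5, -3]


Since M is real symmetric, all three eigenvalues are real; they are the roots of det(λI − M) = λ³ − (tr M) λ² + s λ − det M, where s is the sum of the principal 2×2 minors.
tr M = -3 + 4 + (-3) = -2.
s = ((-3)·4 − (-5)²) + ((-3)·(-3) − 3²) + (4·(-3) − 5²) = -37 + 0 + (-37) = -74.
det M (expand along row 1) = (-3)·(-37) − (-5)·0 + 3·(-37) = 0.
Characteristic polynomial: λ³ + 2λ² − 74λ = 0.
Substitute λ = y + (tr M)/3 = y − 0.666667 to remove the quadratic term: y³ + p·y + q = 0 with p = s − (tr M)²/3 = -75.333333 and q = −2(tr M)³/27 + (tr M)·s/3 − det M = 49.925926.
Three real roots ⇒ use the trigonometric (Viète) form: r = 2√(−p/3) = 10.022198, φ = arccos(3q/(p·r)) = arccos(-0.198380) = 1.770501 rad.
y_k = r·cos(φ/3 − 2πk/3) for k = 0, 1, 2 gives y = 8.326921, 0.666667, -8.993587.
λ_k = y_k − 0.666667 gives λ = 7.6603, 0.0000, -9.6603 (check: the sum is -2.0000 = tr M).

Eigenvalues sorted in increasing order: [-9.6603, 0.0000, 7.6603].


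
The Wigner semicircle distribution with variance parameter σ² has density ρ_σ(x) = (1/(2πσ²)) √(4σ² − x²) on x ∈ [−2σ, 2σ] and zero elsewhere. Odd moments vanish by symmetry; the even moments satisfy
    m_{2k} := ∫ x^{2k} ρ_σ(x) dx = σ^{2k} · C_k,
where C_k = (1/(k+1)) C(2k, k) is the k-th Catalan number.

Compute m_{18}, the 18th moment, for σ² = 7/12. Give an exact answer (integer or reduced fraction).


By the scaled semicircle moment identity, m_{2k} = σ^{2k} · C_k with k = 9.
C_9 = (1/(k+1)) · C(2k, k) = (1/10) · C(18, 9) = (1/10) · 48620 = 4862.
σ^{2k} = (σ²)^k = (7/12)^9 = 40353607/5159780352.

Therefore m_{18} = σ^{18} · C_9 = (40353607/5159780352) · 4862 = 98099618617/2579890176.


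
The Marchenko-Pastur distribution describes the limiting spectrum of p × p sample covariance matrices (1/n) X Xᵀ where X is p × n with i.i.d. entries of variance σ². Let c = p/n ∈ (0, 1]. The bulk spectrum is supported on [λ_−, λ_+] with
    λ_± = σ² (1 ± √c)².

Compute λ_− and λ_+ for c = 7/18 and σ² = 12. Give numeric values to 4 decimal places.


c = 7/18 = 0.388889; √c = 0.623610.
λ_− = σ² (1 − √c)² = 12 · (1 − 0.623610)² = 12 · (0.376390)² = 1.700037.
λ_+ = σ² (1 + √c)² = 12 · (1 + 0.623610)² = 12 · (1.623610)² = 31.633296.

Rounded to 4 decimal places: λ_− ≈ 1.7000, λ_+ ≈ 31.6333.


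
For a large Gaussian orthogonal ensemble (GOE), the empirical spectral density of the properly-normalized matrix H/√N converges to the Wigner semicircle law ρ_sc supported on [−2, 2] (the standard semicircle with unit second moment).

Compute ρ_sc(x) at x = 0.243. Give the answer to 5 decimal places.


ρ_sc(x) = (1/(2π)) √(4 − x²). With x = 0.243:
  4 − x² = 4 − (0.243)² = 4 − 0.059049 = 3.940951.
  √(4 − x²) = 1.985183.
  1/(2π) = 0.159155.
  ρ_sc(0.243) = 0.159155 · 1.985183 = 0.315952.

Rounded to 5 decimal places: ρ_sc(0.243) ≈ 0.31595.


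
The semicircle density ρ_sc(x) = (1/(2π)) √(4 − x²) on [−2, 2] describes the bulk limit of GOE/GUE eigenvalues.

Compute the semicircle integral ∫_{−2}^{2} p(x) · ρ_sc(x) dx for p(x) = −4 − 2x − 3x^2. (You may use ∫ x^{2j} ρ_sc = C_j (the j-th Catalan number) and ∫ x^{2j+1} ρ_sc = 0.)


Write p(x) = Σ a_i x^i, split into monomials and integrate each against ρ_sc separately.
Using ∫ x^{2j} ρ_sc = C_j = (1/(j+1)) C(2j, j) (Catalan numbers) and ∫ x^{2j+1} ρ_sc = 0 (odd monomials vanish by symmetry):
  i = 0 (even): a_0 · C_{0} = -4 · 1 = -4
  i = 1 (odd): ∫ x^1 ρ_sc = 0 (vanishes)
  i = 2 (even): a_2 · C_{1} = -3 · 1 = -3

Summing the contributions: ∫_{−2}^{2} p(x) ρ_sc(x) dx = (-4) + (-3) = -7.


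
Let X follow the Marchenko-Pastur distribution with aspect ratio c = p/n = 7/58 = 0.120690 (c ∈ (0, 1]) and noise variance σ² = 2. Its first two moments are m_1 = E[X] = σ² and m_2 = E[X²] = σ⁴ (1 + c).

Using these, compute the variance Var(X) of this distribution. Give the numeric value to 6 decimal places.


m_1 = E[X] = σ² = 2, so m_1² = 4.
m_2 = E[X²] = σ⁴ (1 + c) = 4 · (1 + 0.120690) = 4 · 1.120690 = 4.482759.
(Note m_2 − m_1² simplifies to c · σ⁴ = 0.120690 · 4.)

Var(X) = m_2 − m_1² = 4.482759 − 4 = 0.482759.


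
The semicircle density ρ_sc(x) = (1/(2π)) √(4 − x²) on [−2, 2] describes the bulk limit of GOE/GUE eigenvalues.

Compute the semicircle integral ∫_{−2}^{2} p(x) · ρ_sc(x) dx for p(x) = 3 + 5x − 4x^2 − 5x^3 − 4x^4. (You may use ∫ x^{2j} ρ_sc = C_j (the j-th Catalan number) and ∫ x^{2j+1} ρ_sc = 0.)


Write p(x) = Σ a_i x^i, split into monomials and integrate each against ρ_sc separately.
Using ∫ x^{2j} ρ_sc = C_j = (1/(j+1)) C(2j, j) (Catalan numbers) and ∫ x^{2j+1} ρ_sc = 0 (odd monomials vanish by symmetry):
  i = 0 (even): a_0 · C_{0} = 3 · 1 = 3
  i = 1 (odd): ∫ x^1 ρ_sc = 0 (vanishes)
  i = 2 (even): a_2 · C_{1} = -4 · 1 = -4
  i = 3 (odd): ∫ x^3 ρ_sc = 0 (vanishes)
  i = 4 (even): a_4 · C_{2} = -4 · 2 = -8

Summing the contributions: ∫_{−2}^{2} p(x) ρ_sc(x) dx = 3 + (-4) + (-8) = -9.


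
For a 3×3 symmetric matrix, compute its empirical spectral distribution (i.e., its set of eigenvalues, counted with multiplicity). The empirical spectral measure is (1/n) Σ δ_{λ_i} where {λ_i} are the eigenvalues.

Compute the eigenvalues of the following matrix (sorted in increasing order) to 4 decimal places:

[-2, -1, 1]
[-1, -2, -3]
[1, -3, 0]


Since M is real symmetric, all three eigenvalues are real; they are the roots of det(λI − M) = λ³ − (tr M) λ² + s λ − det M, where s is the sum of the principal 2×2 minors.
tr M = -2 + (-2) + 0 = -4.
s = ((-2)·(-2) − (-1)²) + ((-2)·0 − 1²) + ((-2)·0 − (-3)²) = 3 + (-1) + (-9) = -7.
det M (expand along row 1) = (-2)·(-9) − (-1)·3 + 1·5 = 26.
Characteristic polynomial: λ³ + 4λ² − 7λ − 26 = 0.
Substitute λ = y + (tr M)/3 = y − 1.333333 to remove the quadratic term: y³ + p·y + q = 0 with p = s − (tr M)²/3 = -12.333333 and q = −2(tr M)³/27 + (tr M)·s/3 − det M = -11.925926.
Three real roots ⇒ use the trigonometric (Viète) form: r = 2√(−p/3) = 4.055175, φ = arccos(3q/(p·r)) = arccos(0.715358) = 0.773660 rad.
y_k = r·cos(φ/3 − 2πk/3) for k = 0, 1, 2 gives y = 3.921075, -1.064874, -2.856201.
λ_k = y_k − 1.333333 gives λ = 2.5877, -2.3982, -4.1895 (check: the sum is -4.0000 = tr M).

Eigenvalues sorted in increasing order: [-4.1895, -2.3982, 2.5877].


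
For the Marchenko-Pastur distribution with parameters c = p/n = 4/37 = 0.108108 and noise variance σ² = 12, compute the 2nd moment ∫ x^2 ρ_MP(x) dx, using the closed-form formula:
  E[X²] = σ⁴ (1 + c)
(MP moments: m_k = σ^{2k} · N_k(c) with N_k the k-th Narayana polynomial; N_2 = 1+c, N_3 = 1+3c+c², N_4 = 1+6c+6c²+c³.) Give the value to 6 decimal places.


E[X²] = σ⁴ (1 + c) (second MP moment). With σ² = 12 (so σ⁴ = 144) and c = 4/37 = 0.108108: E[X²] = 144 · (1 + 0.108108) = 144 · 1.108108.

So E[X^2] = 159.567568.


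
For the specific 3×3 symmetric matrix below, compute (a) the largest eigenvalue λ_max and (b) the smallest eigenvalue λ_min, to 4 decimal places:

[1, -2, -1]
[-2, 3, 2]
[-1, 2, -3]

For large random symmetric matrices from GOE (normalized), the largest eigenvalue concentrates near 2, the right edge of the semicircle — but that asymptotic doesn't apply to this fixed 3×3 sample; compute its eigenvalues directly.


Since M is real symmetric, all three eigenvalues are real; they are the roots of det(λI − M) = λ³ − (tr M) λ² + s λ − det M, where s is the sum of the principal 2×2 minors.
tr M = 1 + 3 + (-3) = 1.
s = (1·3 − (-2)²) + (1·(-3) − (-1)²) + (3·(-3) − 2²) = -1 + (-4) + (-13) = -18.
det M (expand along row 1) = 1·(-13) − (-2)·8 + (-1)·(-1) = 4.
Characteristic polynomial: λ³ − λ² − 18λ − 4 = 0.
Substitute λ = y + (tr M)/3 = y + 0.333333 to remove the quadratic term: y³ + p·y + q = 0 with p = s − (tr M)²/3 = -18.333333 and q = −2(tr M)³/27 + (tr M)·s/3 − det M = -10.074074.
Three real roots ⇒ use the trigonometric (Viète) form: r = 2√(−p/3) = 4.944132, φ = arccos(3q/(p·r)) = arccos(0.333422) = 1.230865 rad.
y_k = r·cos(φ/3 − 2πk/3) for k = 0, 1, 2 gives y = 4.533798, -0.559024, -3.974774.
λ_k = y_k + 0.333333 gives λ = 4.8671, -0.2257, -3.6414 (check: the sum is 1.0000 = tr M).

Hence λ_max = 4.8671 and λ_min = -3.6414.


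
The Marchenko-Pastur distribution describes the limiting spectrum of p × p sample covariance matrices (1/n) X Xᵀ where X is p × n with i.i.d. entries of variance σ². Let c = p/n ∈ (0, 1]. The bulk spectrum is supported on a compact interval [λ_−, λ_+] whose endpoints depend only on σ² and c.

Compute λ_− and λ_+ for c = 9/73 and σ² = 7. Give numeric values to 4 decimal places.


c = 9/73 = 0.123288; √c = 0.351123.
λ_− = σ² (1 − √c)² = 7 · (1 − 0.351123)² = 7 · (0.648877)² = 2.947286.
λ_+ = σ² (1 + √c)² = 7 · (1 + 0.351123)² = 7 · (1.351123)² = 12.778742.

Rounded to 4 decimal places: λ_− ≈ 2.9473, λ_+ ≈ 12.7787.


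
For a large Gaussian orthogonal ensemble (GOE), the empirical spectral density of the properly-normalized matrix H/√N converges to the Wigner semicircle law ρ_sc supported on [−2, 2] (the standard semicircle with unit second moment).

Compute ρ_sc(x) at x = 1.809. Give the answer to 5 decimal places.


ρ_sc(x) = (1/(2π)) √(4 − x²). With x = 1.809:
  4 − x² = 4 − (1.809)² = 4 − 3.272481 = 0.727519.
  √(4 − x²) = 0.852947.
  1/(2π) = 0.159155.
  ρ_sc(1.809) = 0.159155 · 0.852947 = 0.135751.

Rounded to 5 decimal places: ρ_sc(1.809) ≈ 0.13575.


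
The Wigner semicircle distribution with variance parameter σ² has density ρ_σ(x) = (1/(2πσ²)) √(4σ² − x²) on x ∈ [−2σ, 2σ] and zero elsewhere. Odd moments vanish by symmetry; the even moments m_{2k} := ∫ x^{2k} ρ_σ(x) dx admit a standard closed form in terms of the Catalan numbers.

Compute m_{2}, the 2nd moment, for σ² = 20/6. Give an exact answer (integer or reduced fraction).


By the scaled semicircle moment identity, m_{2k} = σ^{2k} · C_k with k = 1.
C_1 = (1/(k+1)) · C(2k, k) = (1/2) · C(2, 1) = (1/2) · 2 = 1.
σ^{2k} = (σ²)^k = (20/6)^1 = 10/3.

Therefore m_{2} = σ^{2} · C_1 = (10/3) · 1 = 10/3.


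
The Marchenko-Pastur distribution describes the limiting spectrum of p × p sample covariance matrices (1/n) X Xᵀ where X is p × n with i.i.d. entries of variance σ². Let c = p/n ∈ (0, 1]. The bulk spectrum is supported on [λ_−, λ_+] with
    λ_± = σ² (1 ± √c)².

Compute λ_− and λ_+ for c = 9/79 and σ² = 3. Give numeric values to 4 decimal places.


c = 9/79 = 0.113924; √c = 0.337526.
λ_− = σ² (1 − √c)² = 3 · (1 − 0.337526)² = 3 · (0.662474)² = 1.316614.
λ_+ = σ² (1 + √c)² = 3 · (1 + 0.337526)² = 3 · (1.337526)² = 5.366930.

Rounded to 4 decimal places: λ_− ≈ 1.3166, λ_+ ≈ 5.3669.


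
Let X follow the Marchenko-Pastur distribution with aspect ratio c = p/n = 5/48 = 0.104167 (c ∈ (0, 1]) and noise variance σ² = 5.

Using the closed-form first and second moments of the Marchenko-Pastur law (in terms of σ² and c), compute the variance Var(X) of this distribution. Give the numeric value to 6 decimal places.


Recall the MP moments m_1 = E[X] = σ² and m_2 = E[X²] = σ⁴ (1 + c).
m_1 = E[X] = σ² = 5, so m_1² = 25.
m_2 = E[X²] = σ⁴ (1 + c) = 25 · (1 + 0.104167) = 25 · 1.104167 = 27.604167.
(Note m_2 − m_1² simplifies to c · σ⁴ = 0.104167 · 25.)

Var(X) = m_2 − m_1² = 27.604167 − 25 = 2.604167.


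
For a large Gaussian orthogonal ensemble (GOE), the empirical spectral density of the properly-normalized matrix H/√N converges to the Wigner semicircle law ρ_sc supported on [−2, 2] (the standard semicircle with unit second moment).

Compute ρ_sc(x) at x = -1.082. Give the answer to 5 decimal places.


ρ_sc(x) = (1/(2π)) √(4 − x²). With x = -1.082:
  4 − x² = 4 − (-1.082)² = 4 − 1.170724 = 2.829276.
  √(4 − x²) = 1.682045.
  1/(2π) = 0.159155.
  ρ_sc(-1.082) = 0.159155 · 1.682045 = 0.267706.

Rounded to 5 decimal places: ρ_sc(-1.082) ≈ 0.26771.


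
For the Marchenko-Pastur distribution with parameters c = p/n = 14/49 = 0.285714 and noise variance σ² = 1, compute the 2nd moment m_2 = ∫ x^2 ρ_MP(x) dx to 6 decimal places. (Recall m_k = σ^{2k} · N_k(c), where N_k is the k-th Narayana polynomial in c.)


E[X²] = σ⁴ (1 + c) (second MP moment). With σ² = 1 (so σ⁴ = 1) and c = 14/49 = 0.285714: E[X²] = 1 · (1 + 0.285714) = 1 · 1.285714.

So E[X^2] = 1.285714.


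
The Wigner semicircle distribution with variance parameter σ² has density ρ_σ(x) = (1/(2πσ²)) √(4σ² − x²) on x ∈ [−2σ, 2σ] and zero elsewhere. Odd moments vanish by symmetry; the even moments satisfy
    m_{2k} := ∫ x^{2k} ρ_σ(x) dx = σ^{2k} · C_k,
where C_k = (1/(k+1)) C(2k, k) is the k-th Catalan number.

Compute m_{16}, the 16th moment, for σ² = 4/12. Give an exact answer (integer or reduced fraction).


By the scaled semicircle moment identity, m_{2k} = σ^{2k} · C_k with k = 8.
C_8 = (1/(k+1)) · C(2k, k) = (1/9) · C(16, 8) = (1/9) · 12870 = 1430.
σ^{2k} = (σ²)^k = (4/12)^8 = 1/6561.

Therefore m_{16} = σ^{16} · C_8 = (1/6561) · 1430 = 1430/6561.


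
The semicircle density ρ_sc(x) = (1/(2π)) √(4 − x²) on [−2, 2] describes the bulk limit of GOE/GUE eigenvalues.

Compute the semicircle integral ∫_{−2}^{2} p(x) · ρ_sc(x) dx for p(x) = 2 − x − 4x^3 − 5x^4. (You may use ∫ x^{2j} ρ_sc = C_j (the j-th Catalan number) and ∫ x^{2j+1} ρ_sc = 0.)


Write p(x) = Σ a_i x^i, split into monomials and integrate each against ρ_sc separately.
Using ∫ x^{2j} ρ_sc = C_j = (1/(j+1)) C(2j, j) (Catalan numbers) and ∫ x^{2j+1} ρ_sc = 0 (odd monomials vanish by symmetry):
  i = 0 (even): a_0 · C_{0} = 2 · 1 = 2
  i = 1 (odd): ∫ x^1 ρ_sc = 0 (vanishes)
  i = 3 (odd): ∫ x^3 ρ_sc = 0 (vanishes)
  i = 4 (even): a_4 · C_{2} = -5 · 2 = -10

Summing the contributions: ∫_{−2}^{2} p(x) ρ_sc(x) dx = 2 + (-10) = -8.


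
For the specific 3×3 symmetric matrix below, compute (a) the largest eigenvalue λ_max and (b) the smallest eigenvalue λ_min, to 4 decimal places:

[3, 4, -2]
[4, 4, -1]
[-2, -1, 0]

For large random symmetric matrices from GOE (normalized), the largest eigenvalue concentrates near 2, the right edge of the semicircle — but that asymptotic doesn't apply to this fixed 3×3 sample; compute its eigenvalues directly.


Since M is real symmetric, all three eigenvalues are real; they are the roots of det(λI − M) = λ³ − (tr M) λ² + s λ − det M, where s is the sum of the principal 2×2 minors.
tr M = 3 + 4 + 0 = 7.
s = (3·4 − 4²) + (3·0 − (-2)²) + (4·0 − (-1)²) = -4 + (-4) + (-1) = -9.
det M (expand along row 1) = 3·(-1) − 4·(-2) + (-2)·4 = -3.
Characteristic polynomial: λ³ − 7λ² − 9λ + 3 = 0.
Substitute λ = y + (tr M)/3 = y + 2.333333 to remove the quadratic term: y³ + p·y + q = 0 with p = s − (tr M)²/3 = -25.333333 and q = −2(tr M)³/27 + (tr M)·s/3 − det M = -43.407407.
Three real roots ⇒ use the trigonometric (Viète) form: r = 2√(−p/3) = 5.811865, φ = arccos(3q/(p·r)) = arccos(0.884458) = 0.485465 rad.
y_k = r·cos(φ/3 − 2πk/3) for k = 0, 1, 2 gives y = 5.735936, -2.057033, -3.678902.
λ_k = y_k + 2.333333 gives λ = 8.0693, 0.2763, -1.3456 (check: the sum is 7.0000 = tr M).

Hence λ_max = 8.0693 and λ_min = -1.3456.


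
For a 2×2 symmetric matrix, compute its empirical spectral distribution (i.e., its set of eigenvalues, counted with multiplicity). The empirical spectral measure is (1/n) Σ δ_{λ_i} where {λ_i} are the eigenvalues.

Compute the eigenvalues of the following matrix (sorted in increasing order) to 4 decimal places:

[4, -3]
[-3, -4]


Since M is real symmetric, both eigenvalues are real; they are the roots of det(λI − M) = λ² − (tr M) λ + det M.
tr M = 4 + (-4) = 0.
det M = 4·(-4) − (-3)² = -16 − 9 = -25.
Characteristic polynomial: λ² − 25 = 0.
Discriminant Δ = (tr M)² − 4·det M = 0 − (-100) = 100; √Δ = 10.000000.
λ = (tr M ± √Δ)/2 = (0 ± 10.000000)/2, giving (tr M − √Δ)/2 = -5.0000 and (tr M + √Δ)/2 = 5.0000.

Eigenvalues sorted in increasing order: [-5.0000, 5.0000].


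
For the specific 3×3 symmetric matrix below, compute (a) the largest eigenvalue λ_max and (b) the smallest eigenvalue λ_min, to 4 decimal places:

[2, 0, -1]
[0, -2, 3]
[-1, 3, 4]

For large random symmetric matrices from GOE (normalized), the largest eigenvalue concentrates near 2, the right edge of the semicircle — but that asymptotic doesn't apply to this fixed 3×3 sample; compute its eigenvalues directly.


Since M is real symmetric, all three eigenvalues are real; they are the roots of det(λI − M) = λ³ − (tr M) λ² + s λ − det M, where s is the sum of the principal 2×2 minors.
tr M = 2 + (-2) + 4 = 4.
s = (2·(-2) − 0²) + (2·4 − (-1)²) + ((-2)·4 − 3²) = -4 + 7 + (-17) = -14.
det M (expand along row 1) = 2·(-17) − 0·3 + (-1)·(-2) = -32.
Characteristic polynomial: λ³ − 4λ² − 14λ + 32 = 0.
Substitute λ = y + (tr M)/3 = y + 1.333333 to remove the quadratic term: y³ + p·y + q = 0 with p = s − (tr M)²/3 = -19.333333 and q = −2(tr M)³/27 + (tr M)·s/3 − det M = 8.592593.
Three real roots ⇒ use the trigonometric (Viète) form: r = 2√(−p/3) = 5.077182, φ = arccos(3q/(p·r)) = arccos(-0.262613) = 1.836525 rad.
y_k = r·cos(φ/3 − 2πk/3) for k = 0, 1, 2 gives y = 4.155166, 0.449131, -4.604296.
λ_k = y_k + 1.333333 gives λ = 5.4885, 1.7825, -3.2710 (check: the sum is 4.0000 = tr M).

Hence λ_max = 5.4885 and λ_min = -3.2710.
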